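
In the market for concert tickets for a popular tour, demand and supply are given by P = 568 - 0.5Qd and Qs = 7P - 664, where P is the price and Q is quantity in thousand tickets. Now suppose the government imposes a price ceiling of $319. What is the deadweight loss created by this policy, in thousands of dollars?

0

Rearranging demand gives Qd = 1136 - 2P. Without the control the market clears where 1136 - 2P = 7P - 664, i.e. P* = 200 and Q* = 736.
The ceiling of 319 is above the equilibrium price 200, so it is not binding; the market clears at P* = 200, Q* = 736.
Since the control does not bind, no trades are prevented and deadweight loss is zero.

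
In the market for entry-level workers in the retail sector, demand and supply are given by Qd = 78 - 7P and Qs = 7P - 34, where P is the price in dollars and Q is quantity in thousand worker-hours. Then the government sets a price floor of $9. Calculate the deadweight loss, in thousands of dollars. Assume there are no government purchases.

Without the control the market clears where 78 - 7P = 7P - 34, i.e. P* = 8 and Q* = 22.
Since 9 > 8, the floor is binding.
At P = 9: Qd = 78 - 7·9 = 15 and Qs = 7·9 - 34 = 29.
Quantity traded falls to 15. At Q = 15 the demand price is (78 - 15)/7 = 9 and the supply price is (34 + 15)/7 = 7.
Deadweight loss = ½ · (9 - 7) · (22 - 15) = ½ · 2 · 7 = 7.

7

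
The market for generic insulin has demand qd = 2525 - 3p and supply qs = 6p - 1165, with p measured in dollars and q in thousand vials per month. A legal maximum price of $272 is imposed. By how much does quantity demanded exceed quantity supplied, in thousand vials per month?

1242

Without the control the market clears where 2525 - 3p = 6p - 1165, i.e. p* = 410 and q* = 1295.
The ceiling of 272 is below the equilibrium price 410, so it binds.
At p = 272: qd = 2525 - 3·272 = 1709 and qs = 6·272 - 1165 = 467.
Shortage = qd - qs = 1709 - 467 = 1242.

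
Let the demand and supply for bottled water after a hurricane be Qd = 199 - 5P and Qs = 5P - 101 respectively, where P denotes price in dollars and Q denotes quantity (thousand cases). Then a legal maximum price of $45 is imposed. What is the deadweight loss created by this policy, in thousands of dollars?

Equilibrium: 199 - 5P = 5P - 101, so 300 = 10P and P* = 30, Q* = 49.
The ceiling of 45 is above the equilibrium price 30, so it is not binding; the market clears at P* = 30, Q* = 49.
Since the control does not bind, no trades are prevented and deadweight loss is zero.

0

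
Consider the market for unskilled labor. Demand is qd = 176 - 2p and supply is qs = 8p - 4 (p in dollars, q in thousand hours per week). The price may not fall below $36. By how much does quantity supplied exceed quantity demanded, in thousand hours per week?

180

Setting quantity demanded equal to quantity supplied, 176 - 2p = 8p - 4, gives p* = 18 and q* = 140.
The floor of 36 is above the equilibrium price 18, so it binds.
At p = 36: qd = 176 - 2·36 = 104 and qs = 8·36 - 4 = 284.
Surplus = qs - qd = 284 - 104 = 180.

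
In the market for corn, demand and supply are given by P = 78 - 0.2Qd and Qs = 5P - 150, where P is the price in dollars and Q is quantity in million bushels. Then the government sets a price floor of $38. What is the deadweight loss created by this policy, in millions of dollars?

Rearranging demand gives Qd = 390 - 5P. Setting quantity demanded equal to quantity supplied, 390 - 5P = 5P - 150, gives P* = 54 and Q* = 120.
The floor of 38 is below the equilibrium price 54, so it is not binding; the market clears at P* = 54, Q* = 120.
Since the control does not bind, no trades are prevented and deadweight loss is zero.

0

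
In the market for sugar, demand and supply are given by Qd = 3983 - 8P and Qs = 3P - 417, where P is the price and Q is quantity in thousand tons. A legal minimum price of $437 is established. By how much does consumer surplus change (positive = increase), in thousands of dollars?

-23495

In a free market, 3983 - 8P = 3P - 417 gives the equilibrium P* = 400, Q* = 783.
The floor of 437 is above the equilibrium price 400, so it binds.
At P = 437: Qd = 3983 - 8·437 = 487 and Qs = 3·437 - 417 = 894.
Consumer surplus without the control is ½ · (497.875 - 400) · 783 = 38318.0625.
With the floor, consumers buy 487 units at 437, so CS = ½ · (497.875 - 437) · 487 = 14823.0625.
Change in consumer surplus = 14823.0625 - 38318.0625 = -23495.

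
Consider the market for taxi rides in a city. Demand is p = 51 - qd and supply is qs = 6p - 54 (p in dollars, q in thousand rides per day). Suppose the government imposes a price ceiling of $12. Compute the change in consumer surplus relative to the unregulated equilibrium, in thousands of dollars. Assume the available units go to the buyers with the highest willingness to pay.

-108

Rearranging demand gives qd = 51 - p. Equilibrium: 51 - p = 6p - 54, so 105 = 7p and p* = 15, q* = 36.
The ceiling of 12 is below the equilibrium price 15, so it binds.
At p = 12: qd = 51 - 12 = 39 and qs = 6·12 - 54 = 18.
Consumer surplus without the control is ½ · (51 - 15) · 36 = 648.
With the ceiling, 18 units are sold at 12 (assume they go to the highest-value buyers). The demand price at q = 18 is 33, so CS = ½ · [(51 - 12) + (33 - 12)] · 18 = 540.
Change in consumer surplus = 540 - 648 = -108.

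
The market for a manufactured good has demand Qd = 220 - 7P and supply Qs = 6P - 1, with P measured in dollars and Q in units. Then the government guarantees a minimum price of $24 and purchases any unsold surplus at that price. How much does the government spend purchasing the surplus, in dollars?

Without the control the market clears where 220 - 7P = 6P - 1, i.e. P* = 17 and Q* = 101.
Since 24 > 17, the floor is binding.
At P = 24: Qd = 220 - 7·24 = 52 and Qs = 6·24 - 1 = 143.
Surplus = Qs - Qd = 91.
Government expenditure = surplus × support price = 91 × 24 = 2184.

2184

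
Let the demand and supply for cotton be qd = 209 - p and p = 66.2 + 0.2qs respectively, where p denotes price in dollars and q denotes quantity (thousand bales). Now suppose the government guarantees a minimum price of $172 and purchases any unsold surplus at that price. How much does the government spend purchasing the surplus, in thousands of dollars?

Rearranging supply gives qs = 5p - 331. In a free market, 209 - p = 5p - 331 gives the equilibrium p* = 90, q* = 119.
Because the floor (172) lies above the market-clearing price, it is binding.
At p = 172: qd = 209 - 172 = 37 and qs = 5·172 - 331 = 529.
Surplus = qs - qd = 492.
Government expenditure = surplus × support price = 492 × 172 = 84624.

84624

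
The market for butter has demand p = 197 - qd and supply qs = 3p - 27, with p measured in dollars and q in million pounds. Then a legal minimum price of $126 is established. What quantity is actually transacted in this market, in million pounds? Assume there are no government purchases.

Rearranging demand gives qd = 197 - p. Without the control the market clears where 197 - p = 3p - 27, i.e. p* = 56 and q* = 141.
The floor of 126 is above the equilibrium price 56, so it binds.
At p = 126: qd = 197 - 126 = 71 and qs = 3·126 - 27 = 351.
The quantity actually transacted is the short side, demand: 71.

71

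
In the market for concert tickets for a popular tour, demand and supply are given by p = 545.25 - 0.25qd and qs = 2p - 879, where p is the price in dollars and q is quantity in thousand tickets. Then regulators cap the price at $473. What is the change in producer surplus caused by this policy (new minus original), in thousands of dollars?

Rearranging demand gives qd = 2181 - 4p. Equilibrium: 2181 - 4p = 2p - 879, so 3060 = 6p and p* = 510, q* = 141.
Since 473 < 510, the ceiling is binding.
At p = 473: qd = 2181 - 4·473 = 289 and qs = 2·473 - 879 = 67.
Producer surplus without the control is ½ · (510 - 439.5) · 141 = 4970.25.
With the ceiling, producers sell 67 units at 473, so PS = ½ · (473 - 439.5) · 67 = 1122.25.
Change in producer surplus = 1122.25 - 4970.25 = -3848.

-3848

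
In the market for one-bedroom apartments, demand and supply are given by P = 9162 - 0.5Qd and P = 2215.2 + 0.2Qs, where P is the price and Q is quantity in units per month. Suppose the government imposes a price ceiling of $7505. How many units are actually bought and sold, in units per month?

Rearranging demand gives Qd = 18324 - 2P; rearranging supply gives Qs = 5P - 11076. Without the control the market clears where 18324 - 2P = 5P - 11076, i.e. P* = 4200 and Q* = 9924.
The ceiling of 7505 is above the equilibrium price 4200, so it is not binding; the market clears at P* = 4200, Q* = 9924.

9924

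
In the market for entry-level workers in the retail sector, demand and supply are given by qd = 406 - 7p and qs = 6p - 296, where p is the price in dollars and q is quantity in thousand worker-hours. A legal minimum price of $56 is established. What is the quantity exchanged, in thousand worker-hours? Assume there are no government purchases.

14

Setting quantity demanded equal to quantity supplied, 406 - 7p = 6p - 296, gives p* = 54 and q* = 28.
Because the floor (56) lies above the market-clearing price, it is binding.
At p = 56: qd = 406 - 7·56 = 14 and qs = 6·56 - 296 = 40.
The quantity actually transacted is the short side, demand: 14.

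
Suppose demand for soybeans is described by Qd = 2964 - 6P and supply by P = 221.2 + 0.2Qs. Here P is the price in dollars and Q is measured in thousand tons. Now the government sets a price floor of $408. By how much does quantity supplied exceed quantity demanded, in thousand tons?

Rearranging supply gives Qs = 5P - 1106. In a free market, 2964 - 6P = 5P - 1106 gives the equilibrium P* = 370, Q* = 744.
Because the floor (408) lies above the market-clearing price, it is binding.
At P = 408: Qd = 2964 - 6·408 = 516 and Qs = 5·408 - 1106 = 934.
Surplus = Qs - Qd = 934 - 516 = 418.

418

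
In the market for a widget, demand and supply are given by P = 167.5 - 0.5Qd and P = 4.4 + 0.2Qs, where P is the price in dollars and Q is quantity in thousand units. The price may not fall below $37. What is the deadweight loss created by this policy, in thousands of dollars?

0

Rearranging demand gives Qd = 335 - 2P; rearranging supply gives Qs = 5P - 22. Setting quantity demanded equal to quantity supplied, 335 - 2P = 5P - 22, gives P* = 51 and Q* = 233.
Since 37 is below P* = 51, the floor does not bind and the free-market outcome prevails.
Since the control does not bind, no trades are prevented and deadweight loss is zero.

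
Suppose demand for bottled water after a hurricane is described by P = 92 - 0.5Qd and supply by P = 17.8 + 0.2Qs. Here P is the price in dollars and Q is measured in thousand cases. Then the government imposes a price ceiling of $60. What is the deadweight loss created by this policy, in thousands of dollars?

0

Rearranging demand gives Qd = 184 - 2P; rearranging supply gives Qs = 5P - 89. In a free market, 184 - 2P = 5P - 89 gives the equilibrium P* = 39, Q* = 106.
The ceiling of 60 is above the equilibrium price 39, so it is not binding; the market clears at P* = 39, Q* = 106.
Since the control does not bind, no trades are prevented and deadweight loss is zero.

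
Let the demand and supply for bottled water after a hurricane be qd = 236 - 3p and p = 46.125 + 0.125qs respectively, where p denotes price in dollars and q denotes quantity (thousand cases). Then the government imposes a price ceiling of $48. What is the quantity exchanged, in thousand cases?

15

Rearranging supply gives qs = 8p - 369. Setting quantity demanded equal to quantity supplied, 236 - 3p = 8p - 369, gives p* = 55 and q* = 71.
The ceiling of 48 is below the equilibrium price 55, so it binds.
At p = 48: qd = 236 - 3·48 = 92 and qs = 8·48 - 369 = 15.
The quantity actually transacted is the short side, supply: 15.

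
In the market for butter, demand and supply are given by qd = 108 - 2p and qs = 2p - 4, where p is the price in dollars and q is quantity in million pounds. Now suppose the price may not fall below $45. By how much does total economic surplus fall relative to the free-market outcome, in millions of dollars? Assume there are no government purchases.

Setting quantity demanded equal to quantity supplied, 108 - 2p = 2p - 4, gives p* = 28 and q* = 52.
The floor of 45 is above the equilibrium price 28, so it binds.
At p = 45: qd = 108 - 2·45 = 18 and qs = 2·45 - 4 = 86.
Quantity traded falls to 18. At q = 18 the demand price is (108 - 18)/2 = 45 and the supply price is (4 + 18)/2 = 11.
Deadweight loss = ½ · (45 - 11) · (52 - 18) = ½ · 34 · 34 = 578.

578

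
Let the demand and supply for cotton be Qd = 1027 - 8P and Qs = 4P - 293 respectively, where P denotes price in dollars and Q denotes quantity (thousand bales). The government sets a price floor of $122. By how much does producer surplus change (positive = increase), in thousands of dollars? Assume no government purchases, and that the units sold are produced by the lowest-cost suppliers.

-540

Without the control the market clears where 1027 - 8P = 4P - 293, i.e. P* = 110 and Q* = 147.
Because the floor (122) lies above the market-clearing price, it is binding.
At P = 122: Qd = 1027 - 8·122 = 51 and Qs = 4·122 - 293 = 195.
Producer surplus without the control is ½ · (110 - 73.25) · 147 = 2701.125.
With the floor, 51 units are sold at 122. The supply price at Q = 51 is 86, so PS = ½ · [(122 - 73.25) + (122 - 86)] · 51 = 2161.125.
Change in producer surplus = 2161.125 - 2701.125 = -540.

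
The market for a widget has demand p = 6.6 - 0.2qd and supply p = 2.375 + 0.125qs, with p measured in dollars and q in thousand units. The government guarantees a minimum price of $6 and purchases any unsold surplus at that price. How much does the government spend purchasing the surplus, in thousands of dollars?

156

Rearranging demand gives qd = 33 - 5p; rearranging supply gives qs = 8p - 19. Setting quantity demanded equal to quantity supplied, 33 - 5p = 8p - 19, gives p* = 4 and q* = 13.
Because the floor (6) lies above the market-clearing price, it is binding.
At p = 6: qd = 33 - 5·6 = 3 and qs = 8·6 - 19 = 29.
Surplus = qs - qd = 26.
Government expenditure = surplus × support price = 26 × 6 = 156.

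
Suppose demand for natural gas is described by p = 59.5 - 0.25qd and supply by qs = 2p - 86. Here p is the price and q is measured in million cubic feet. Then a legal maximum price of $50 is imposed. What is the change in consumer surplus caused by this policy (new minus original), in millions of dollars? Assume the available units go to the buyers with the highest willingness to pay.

48

Rearranging demand gives qd = 238 - 4p. In a free market, 238 - 4p = 2p - 86 gives the equilibrium p* = 54, q* = 22.
Since 50 < 54, the ceiling is binding.
At p = 50: qd = 238 - 4·50 = 38 and qs = 2·50 - 86 = 14.
Consumer surplus without the control is ½ · (59.5 - 54) · 22 = 60.5.
With the ceiling, 14 units are sold at 50 (assume they go to the highest-value buyers). The demand price at q = 14 is 56, so CS = ½ · [(59.5 - 50) + (56 - 50)] · 14 = 108.5.
Change in consumer surplus = 108.5 - 60.5 = 48.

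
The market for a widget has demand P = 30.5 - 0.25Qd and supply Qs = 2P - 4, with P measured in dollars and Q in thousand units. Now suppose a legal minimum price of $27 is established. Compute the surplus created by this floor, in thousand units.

Rearranging demand gives Qd = 122 - 4P. Setting quantity demanded equal to quantity supplied, 122 - 4P = 2P - 4, gives P* = 21 and Q* = 38.
Since 27 > 21, the floor is binding.
At P = 27: Qd = 122 - 4·27 = 14 and Qs = 2·27 - 4 = 50.
Surplus = Qs - Qd = 50 - 14 = 36.

36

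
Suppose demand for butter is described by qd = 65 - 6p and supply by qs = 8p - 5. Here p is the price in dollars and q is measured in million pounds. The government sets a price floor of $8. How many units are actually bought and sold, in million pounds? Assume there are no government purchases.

Equilibrium: 65 - 6p = 8p - 5, so 70 = 14p and p* = 5, q* = 35.
Since 8 > 5, the floor is binding.
At p = 8: qd = 65 - 6·8 = 17 and qs = 8·8 - 5 = 59.
The quantity actually transacted is the short side, demand: 17.

17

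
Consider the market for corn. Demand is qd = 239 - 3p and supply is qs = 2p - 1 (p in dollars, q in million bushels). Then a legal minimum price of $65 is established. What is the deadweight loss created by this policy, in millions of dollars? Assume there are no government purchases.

1083.75

Setting quantity demanded equal to quantity supplied, 239 - 3p = 2p - 1, gives p* = 48 and q* = 95.
Because the floor (65) lies above the market-clearing price, it is binding.
At p = 65: qd = 239 - 3·65 = 44 and qs = 2·65 - 1 = 129.
Quantity traded falls to 44. At q = 44 the demand price is (239 - 44)/3 = 65 and the supply price is (1 + 44)/2 = 22.5.
Deadweight loss = ½ · (65 - 22.5) · (95 - 44) = ½ · 42.5 · 51 = 1083.75.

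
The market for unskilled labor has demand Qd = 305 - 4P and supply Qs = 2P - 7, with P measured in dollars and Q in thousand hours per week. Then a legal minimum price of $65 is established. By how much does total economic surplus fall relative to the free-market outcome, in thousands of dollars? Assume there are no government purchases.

1014

In a free market, 305 - 4P = 2P - 7 gives the equilibrium P* = 52, Q* = 97.
Since 65 > 52, the floor is binding.
At P = 65: Qd = 305 - 4·65 = 45 and Qs = 2·65 - 7 = 123.
Quantity traded falls to 45. At Q = 45 the demand price is (305 - 45)/4 = 65 and the supply price is (7 + 45)/2 = 26.
Deadweight loss = ½ · (65 - 26) · (97 - 45) = ½ · 39 · 52 = 1014.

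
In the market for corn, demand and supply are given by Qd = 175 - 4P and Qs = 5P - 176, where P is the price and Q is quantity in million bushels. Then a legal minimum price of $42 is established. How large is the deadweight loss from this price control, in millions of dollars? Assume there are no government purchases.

In a free market, 175 - 4P = 5P - 176 gives the equilibrium P* = 39, Q* = 19.
Since 42 > 39, the floor is binding.
At P = 42: Qd = 175 - 4·42 = 7 and Qs = 5·42 - 176 = 34.
Quantity traded falls to 7. At Q = 7 the demand price is (175 - 7)/4 = 42 and the supply price is (176 + 7)/5 = 36.6.
Deadweight loss = ½ · (42 - 36.6) · (19 - 7) = ½ · 5.4 · 12 = 32.4.

32.4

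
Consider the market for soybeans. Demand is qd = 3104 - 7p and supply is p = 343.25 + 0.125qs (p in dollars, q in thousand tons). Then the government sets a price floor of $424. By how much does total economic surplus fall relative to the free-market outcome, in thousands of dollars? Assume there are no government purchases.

Rearranging supply gives qs = 8p - 2746. Setting quantity demanded equal to quantity supplied, 3104 - 7p = 8p - 2746, gives p* = 390 and q* = 374.
Because the floor (424) lies above the market-clearing price, it is binding.
At p = 424: qd = 3104 - 7·424 = 136 and qs = 8·424 - 2746 = 646.
Quantity traded falls to 136. At q = 136 the demand price is (3104 - 136)/7 = 424 and the supply price is (2746 + 136)/8 = 360.25.
Deadweight loss = ½ · (424 - 360.25) · (374 - 136) = ½ · 63.75 · 238 = 7586.25.

7586.25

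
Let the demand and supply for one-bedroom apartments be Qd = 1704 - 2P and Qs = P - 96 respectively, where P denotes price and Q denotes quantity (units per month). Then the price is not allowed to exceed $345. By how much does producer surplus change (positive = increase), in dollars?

-96007.5

In a free market, 1704 - 2P = P - 96 gives the equilibrium P* = 600, Q* = 504.
The ceiling of 345 is below the equilibrium price 600, so it binds.
At P = 345: Qd = 1704 - 2·345 = 1014 and Qs = 345 - 96 = 249.
Producer surplus without the control is ½ · (600 - 96) · 504 = 127008.
With the ceiling, producers sell 249 units at 345, so PS = ½ · (345 - 96) · 249 = 31000.5.
Change in producer surplus = 31000.5 - 127008 = -96007.5.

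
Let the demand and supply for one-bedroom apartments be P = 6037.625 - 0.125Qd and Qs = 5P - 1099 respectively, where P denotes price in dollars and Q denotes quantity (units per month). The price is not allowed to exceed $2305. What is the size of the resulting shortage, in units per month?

Rearranging demand gives Qd = 48301 - 8P. Equilibrium: 48301 - 8P = 5P - 1099, so 49400 = 13P and P* = 3800, Q* = 17901.
Because the ceiling (2305) lies below the market-clearing price, it is binding.
At P = 2305: Qd = 48301 - 8·2305 = 29861 and Qs = 5·2305 - 1099 = 10426.
Shortage = Qd - Qs = 29861 - 10426 = 19435.

19435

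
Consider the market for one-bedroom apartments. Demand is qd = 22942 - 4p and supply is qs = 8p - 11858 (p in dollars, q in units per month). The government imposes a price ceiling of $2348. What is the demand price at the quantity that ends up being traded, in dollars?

4004

Without the control the market clears where 22942 - 4p = 8p - 11858, i.e. p* = 2900 and q* = 11342.
The ceiling of 2348 is below the equilibrium price 2900, so it binds.
At p = 2348: qd = 22942 - 4·2348 = 13550 and qs = 8·2348 - 11858 = 6926.
Only 6926 units reach the market. On the demand curve, the marginal buyer's willingness to pay at q = 6926 is (22942 - 6926)/4 = 4004.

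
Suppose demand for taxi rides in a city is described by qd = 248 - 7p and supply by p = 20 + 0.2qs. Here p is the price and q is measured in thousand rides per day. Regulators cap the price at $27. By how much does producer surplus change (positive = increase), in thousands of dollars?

-80

Rearranging supply gives qs = 5p - 100. Without the control the market clears where 248 - 7p = 5p - 100, i.e. p* = 29 and q* = 45.
The ceiling of 27 is below the equilibrium price 29, so it binds.
At p = 27: qd = 248 - 7·27 = 59 and qs = 5·27 - 100 = 35.
Producer surplus without the control is ½ · (29 - 20) · 45 = 202.5.
With the ceiling, producers sell 35 units at 27, so PS = ½ · (27 - 20) · 35 = 122.5.
Change in producer surplus = 122.5 - 202.5 = -80.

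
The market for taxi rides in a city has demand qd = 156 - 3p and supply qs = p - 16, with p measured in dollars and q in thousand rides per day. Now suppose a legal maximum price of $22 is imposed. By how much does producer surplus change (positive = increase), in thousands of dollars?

In a free market, 156 - 3p = p - 16 gives the equilibrium p* = 43, q* = 27.
Because the ceiling (22) lies below the market-clearing price, it is binding.
At p = 22: qd = 156 - 3·22 = 90 and qs = 22 - 16 = 6.
Producer surplus without the control is ½ · (43 - 16) · 27 = 364.5.
With the ceiling, producers sell 6 units at 22, so PS = ½ · (22 - 16) · 6 = 18.
Change in producer surplus = 18 - 364.5 = -346.5.

-346.5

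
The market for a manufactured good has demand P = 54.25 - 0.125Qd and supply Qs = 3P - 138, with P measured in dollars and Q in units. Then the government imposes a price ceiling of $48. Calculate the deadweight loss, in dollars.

Rearranging demand gives Qd = 434 - 8P. Equilibrium: 434 - 8P = 3P - 138, so 572 = 11P and P* = 52, Q* = 18.
Because the ceiling (48) lies below the market-clearing price, it is binding.
At P = 48: Qd = 434 - 8·48 = 50 and Qs = 3·48 - 138 = 6.
Quantity traded falls to 6. At Q = 6 the demand price is (434 - 6)/8 = 53.5 and the supply price is (138 + 6)/3 = 48.
Deadweight loss = ½ · (53.5 - 48) · (18 - 6) = ½ · 5.5 · 12 = 33.

33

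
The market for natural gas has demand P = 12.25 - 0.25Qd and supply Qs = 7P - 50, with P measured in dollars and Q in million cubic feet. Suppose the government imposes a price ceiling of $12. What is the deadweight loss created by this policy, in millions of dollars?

Rearranging demand gives Qd = 49 - 4P. Without the control the market clears where 49 - 4P = 7P - 50, i.e. P* = 9 and Q* = 13.
Since 12 is above P* = 9, the ceiling does not bind and the free-market outcome prevails.
Since the control does not bind, no trades are prevented and deadweight loss is zero.

0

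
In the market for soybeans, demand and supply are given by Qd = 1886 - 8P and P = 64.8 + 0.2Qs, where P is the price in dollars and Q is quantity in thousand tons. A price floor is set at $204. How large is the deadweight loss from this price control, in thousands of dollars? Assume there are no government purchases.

Rearranging supply gives Qs = 5P - 324. Setting quantity demanded equal to quantity supplied, 1886 - 8P = 5P - 324, gives P* = 170 and Q* = 526.
Because the floor (204) lies above the market-clearing price, it is binding.
At P = 204: Qd = 1886 - 8·204 = 254 and Qs = 5·204 - 324 = 696.
Quantity traded falls to 254. At Q = 254 the demand price is (1886 - 254)/8 = 204 and the supply price is (324 + 254)/5 = 115.6.
Deadweight loss = ½ · (204 - 115.6) · (526 - 254) = ½ · 88.4 · 272 = 12022.4.

12022.4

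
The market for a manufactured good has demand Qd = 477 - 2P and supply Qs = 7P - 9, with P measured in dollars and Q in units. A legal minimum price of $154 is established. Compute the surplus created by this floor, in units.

900

Equilibrium: 477 - 2P = 7P - 9, so 486 = 9P and P* = 54, Q* = 369.
Because the floor (154) lies above the market-clearing price, it is binding.
At P = 154: Qd = 477 - 2·154 = 169 and Qs = 7·154 - 9 = 1069.
Surplus = Qs - Qd = 1069 - 169 = 900.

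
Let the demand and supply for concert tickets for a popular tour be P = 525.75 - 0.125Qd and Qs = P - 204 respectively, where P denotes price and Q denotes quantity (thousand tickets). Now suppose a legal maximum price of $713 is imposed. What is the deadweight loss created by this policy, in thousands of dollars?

Rearranging demand gives Qd = 4206 - 8P. Setting quantity demanded equal to quantity supplied, 4206 - 8P = P - 204, gives P* = 490 and Q* = 286.
Since 713 is above P* = 490, the ceiling does not bind and the free-market outcome prevails.
Since the control does not bind, no trades are prevented and deadweight loss is zero.

0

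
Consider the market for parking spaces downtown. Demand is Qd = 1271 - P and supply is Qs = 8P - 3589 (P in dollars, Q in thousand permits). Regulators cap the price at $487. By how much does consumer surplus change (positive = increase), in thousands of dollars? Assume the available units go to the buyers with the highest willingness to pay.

-73617

Setting quantity demanded equal to quantity supplied, 1271 - P = 8P - 3589, gives P* = 540 and Q* = 731.
The ceiling of 487 is below the equilibrium price 540, so it binds.
At P = 487: Qd = 1271 - 487 = 784 and Qs = 8·487 - 3589 = 307.
Consumer surplus without the control is ½ · (1271 - 540) · 731 = 267180.5.
With the ceiling, 307 units are sold at 487 (assume they go to the highest-value buyers). The demand price at Q = 307 is 964, so CS = ½ · [(1271 - 487) + (964 - 487)] · 307 = 193563.5.
Change in consumer surplus = 193563.5 - 267180.5 = -73617.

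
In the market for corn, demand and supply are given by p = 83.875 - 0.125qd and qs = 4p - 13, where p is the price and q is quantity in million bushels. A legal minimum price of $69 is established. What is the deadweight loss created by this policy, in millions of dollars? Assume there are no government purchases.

1728

Rearranging demand gives qd = 671 - 8p. In a free market, 671 - 8p = 4p - 13 gives the equilibrium p* = 57, q* = 215.
Since 69 > 57, the floor is binding.
At p = 69: qd = 671 - 8·69 = 119 and qs = 4·69 - 13 = 263.
Quantity traded falls to 119. At q = 119 the demand price is (671 - 119)/8 = 69 and the supply price is (13 + 119)/4 = 33.
Deadweight loss = ½ · (69 - 33) · (215 - 119) = ½ · 36 · 96 = 1728.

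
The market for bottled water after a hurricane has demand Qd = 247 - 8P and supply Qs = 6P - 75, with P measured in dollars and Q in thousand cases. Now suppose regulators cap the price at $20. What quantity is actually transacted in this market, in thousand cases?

45

Without the control the market clears where 247 - 8P = 6P - 75, i.e. P* = 23 and Q* = 63.
The ceiling of 20 is below the equilibrium price 23, so it binds.
At P = 20: Qd = 247 - 8·20 = 87 and Qs = 6·20 - 75 = 45.
The quantity actually transacted is the short side, supply: 45.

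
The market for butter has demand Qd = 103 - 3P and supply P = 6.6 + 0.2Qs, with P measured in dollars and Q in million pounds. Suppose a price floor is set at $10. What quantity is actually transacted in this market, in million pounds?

52

Rearranging supply gives Qs = 5P - 33. In a free market, 103 - 3P = 5P - 33 gives the equilibrium P* = 17, Q* = 52.
Since 10 is below P* = 17, the floor does not bind and the free-market outcome prevails.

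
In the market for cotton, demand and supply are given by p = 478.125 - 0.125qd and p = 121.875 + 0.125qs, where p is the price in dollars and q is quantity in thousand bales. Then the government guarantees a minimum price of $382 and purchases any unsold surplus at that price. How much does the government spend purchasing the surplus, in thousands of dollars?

501184

Rearranging demand gives qd = 3825 - 8p; rearranging supply gives qs = 8p - 975. In a free market, 3825 - 8p = 8p - 975 gives the equilibrium p* = 300, q* = 1425.
The floor of 382 is above the equilibrium price 300, so it binds.
At p = 382: qd = 3825 - 8·382 = 769 and qs = 8·382 - 975 = 2081.
Surplus = qs - qd = 1312.
Government expenditure = surplus × support price = 1312 × 382 = 501184.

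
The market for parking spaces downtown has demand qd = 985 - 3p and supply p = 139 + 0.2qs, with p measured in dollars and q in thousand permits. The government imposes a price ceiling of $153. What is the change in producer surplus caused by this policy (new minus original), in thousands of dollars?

Rearranging supply gives qs = 5p - 695. In a free market, 985 - 3p = 5p - 695 gives the equilibrium p* = 210, q* = 355.
Because the ceiling (153) lies below the market-clearing price, it is binding.
At p = 153: qd = 985 - 3·153 = 526 and qs = 5·153 - 695 = 70.
Producer surplus without the control is ½ · (210 - 139) · 355 = 12602.5.
With the ceiling, producers sell 70 units at 153, so PS = ½ · (153 - 139) · 70 = 490.
Change in producer surplus = 490 - 12602.5 = -12112.5.

-12112.5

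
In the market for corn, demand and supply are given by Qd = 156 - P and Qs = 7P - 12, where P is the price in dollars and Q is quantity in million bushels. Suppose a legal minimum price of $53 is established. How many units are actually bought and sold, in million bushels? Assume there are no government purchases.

103

Equilibrium: 156 - P = 7P - 12, so 168 = 8P and P* = 21, Q* = 135.
Since 53 > 21, the floor is binding.
At P = 53: Qd = 156 - 53 = 103 and Qs = 7·53 - 12 = 359.
The quantity actually transacted is the short side, demand: 103.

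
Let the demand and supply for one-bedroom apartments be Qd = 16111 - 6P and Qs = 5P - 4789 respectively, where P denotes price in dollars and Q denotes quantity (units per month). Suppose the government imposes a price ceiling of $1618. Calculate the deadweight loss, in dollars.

Setting quantity demanded equal to quantity supplied, 16111 - 6P = 5P - 4789, gives P* = 1900 and Q* = 4711.
Because the ceiling (1618) lies below the market-clearing price, it is binding.
At P = 1618: Qd = 16111 - 6·1618 = 6403 and Qs = 5·1618 - 4789 = 3301.
Quantity traded falls to 3301. At Q = 3301 the demand price is (16111 - 3301)/6 = 2135 and the supply price is (4789 + 3301)/5 = 1618.
Deadweight loss = ½ · (2135 - 1618) · (4711 - 3301) = ½ · 517 · 1410 = 364485.

364485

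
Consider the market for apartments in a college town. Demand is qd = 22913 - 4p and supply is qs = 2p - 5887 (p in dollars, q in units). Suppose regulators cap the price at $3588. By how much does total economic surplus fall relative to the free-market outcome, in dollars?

2203416

In a free market, 22913 - 4p = 2p - 5887 gives the equilibrium p* = 4800, q* = 3713.
Since 3588 < 4800, the ceiling is binding.
At p = 3588: qd = 22913 - 4·3588 = 8561 and qs = 2·3588 - 5887 = 1289.
Quantity traded falls to 1289. At q = 1289 the demand price is (22913 - 1289)/4 = 5406 and the supply price is (5887 + 1289)/2 = 3588.
Deadweight loss = ½ · (5406 - 3588) · (3713 - 1289) = ½ · 1818 · 2424 = 2203416.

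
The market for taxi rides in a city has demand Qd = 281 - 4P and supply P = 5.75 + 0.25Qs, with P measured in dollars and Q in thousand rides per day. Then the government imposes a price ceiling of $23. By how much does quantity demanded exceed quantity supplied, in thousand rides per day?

Rearranging supply gives Qs = 4P - 23. Setting quantity demanded equal to quantity supplied, 281 - 4P = 4P - 23, gives P* = 38 and Q* = 129.
Since 23 < 38, the ceiling is binding.
At P = 23: Qd = 281 - 4·23 = 189 and Qs = 4·23 - 23 = 69.
Shortage = Qd - Qs = 189 - 69 = 120.

120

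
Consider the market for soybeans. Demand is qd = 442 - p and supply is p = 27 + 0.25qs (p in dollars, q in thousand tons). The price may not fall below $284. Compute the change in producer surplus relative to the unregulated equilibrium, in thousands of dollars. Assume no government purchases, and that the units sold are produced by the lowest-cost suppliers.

23707.5

Rearranging supply gives qs = 4p - 108. Setting quantity demanded equal to quantity supplied, 442 - p = 4p - 108, gives p* = 110 and q* = 332.
The floor of 284 is above the equilibrium price 110, so it binds.
At p = 284: qd = 442 - 284 = 158 and qs = 4·284 - 108 = 1028.
Producer surplus without the control is ½ · (110 - 27) · 332 = 13778.
With the floor, 158 units are sold at 284. The supply price at q = 158 is 66.5, so PS = ½ · [(284 - 27) + (284 - 66.5)] · 158 = 37485.5.
Change in producer surplus = 37485.5 - 13778 = 23707.5.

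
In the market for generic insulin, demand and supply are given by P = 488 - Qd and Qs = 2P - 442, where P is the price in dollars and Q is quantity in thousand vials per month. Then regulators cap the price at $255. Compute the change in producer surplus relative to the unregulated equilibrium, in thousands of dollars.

Rearranging demand gives Qd = 488 - P. In a free market, 488 - P = 2P - 442 gives the equilibrium P* = 310, Q* = 178.
Since 255 < 310, the ceiling is binding.
At P = 255: Qd = 488 - 255 = 233 and Qs = 2·255 - 442 = 68.
Producer surplus without the control is ½ · (310 - 221) · 178 = 7921.
With the ceiling, producers sell 68 units at 255, so PS = ½ · (255 - 221) · 68 = 1156.
Change in producer surplus = 1156 - 7921 = -6765.

-6765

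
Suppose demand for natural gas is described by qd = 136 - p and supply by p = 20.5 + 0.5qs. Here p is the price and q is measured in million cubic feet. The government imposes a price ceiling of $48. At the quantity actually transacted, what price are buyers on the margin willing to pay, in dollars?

81

Rearranging supply gives qs = 2p - 41. In a free market, 136 - p = 2p - 41 gives the equilibrium p* = 59, q* = 77.
The ceiling of 48 is below the equilibrium price 59, so it binds.
At p = 48: qd = 136 - 48 = 88 and qs = 2·48 - 41 = 55.
Only 55 units reach the market. On the demand curve, the marginal buyer's willingness to pay at q = 55 is (136 - 55) = 81.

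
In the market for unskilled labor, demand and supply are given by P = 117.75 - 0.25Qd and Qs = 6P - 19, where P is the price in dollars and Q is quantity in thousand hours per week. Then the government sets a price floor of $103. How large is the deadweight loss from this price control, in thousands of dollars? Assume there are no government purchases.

9720

Rearranging demand gives Qd = 471 - 4P. Equilibrium: 471 - 4P = 6P - 19, so 490 = 10P and P* = 49, Q* = 275.
The floor of 103 is above the equilibrium price 49, so it binds.
At P = 103: Qd = 471 - 4·103 = 59 and Qs = 6·103 - 19 = 599.
Quantity traded falls to 59. At Q = 59 the demand price is (471 - 59)/4 = 103 and the supply price is (19 + 59)/6 = 13.
Deadweight loss = ½ · (103 - 13) · (275 - 59) = ½ · 90 · 216 = 9720.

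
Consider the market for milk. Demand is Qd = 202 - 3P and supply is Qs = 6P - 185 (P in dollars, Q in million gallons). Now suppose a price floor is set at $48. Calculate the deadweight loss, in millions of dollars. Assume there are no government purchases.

In a free market, 202 - 3P = 6P - 185 gives the equilibrium P* = 43, Q* = 73.
Because the floor (48) lies above the market-clearing price, it is binding.
At P = 48: Qd = 202 - 3·48 = 58 and Qs = 6·48 - 185 = 103.
Quantity traded falls to 58. At Q = 58 the demand price is (202 - 58)/3 = 48 and the supply price is (185 + 58)/6 = 40.5.
Deadweight loss = ½ · (48 - 40.5) · (73 - 58) = ½ · 7.5 · 15 = 56.25.

56.25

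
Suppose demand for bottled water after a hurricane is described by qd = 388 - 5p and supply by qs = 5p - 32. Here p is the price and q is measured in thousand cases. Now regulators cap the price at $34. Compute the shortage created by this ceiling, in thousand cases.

80

Equilibrium: 388 - 5p = 5p - 32, so 420 = 10p and p* = 42, q* = 178.
Because the ceiling (34) lies below the market-clearing price, it is binding.
At p = 34: qd = 388 - 5·34 = 218 and qs = 5·34 - 32 = 138.
Shortage = qd - qs = 218 - 138 = 80.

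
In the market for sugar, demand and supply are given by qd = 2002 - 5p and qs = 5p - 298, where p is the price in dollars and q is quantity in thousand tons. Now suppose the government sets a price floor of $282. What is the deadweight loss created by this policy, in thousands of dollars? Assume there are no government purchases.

13520

Without the control the market clears where 2002 - 5p = 5p - 298, i.e. p* = 230 and q* = 852.
Since 282 > 230, the floor is binding.
At p = 282: qd = 2002 - 5·282 = 592 and qs = 5·282 - 298 = 1112.
Quantity traded falls to 592. At q = 592 the demand price is (2002 - 592)/5 = 282 and the supply price is (298 + 592)/5 = 178.
Deadweight loss = ½ · (282 - 178) · (852 - 592) = ½ · 104 · 260 = 13520.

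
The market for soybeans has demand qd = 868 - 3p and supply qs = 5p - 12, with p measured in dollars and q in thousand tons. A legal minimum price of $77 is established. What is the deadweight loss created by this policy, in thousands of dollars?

Equilibrium: 868 - 3p = 5p - 12, so 880 = 8p and p* = 110, q* = 538.
Since 77 is below p* = 110, the floor does not bind and the free-market outcome prevails.
Since the control does not bind, no trades are prevented and deadweight loss is zero.

0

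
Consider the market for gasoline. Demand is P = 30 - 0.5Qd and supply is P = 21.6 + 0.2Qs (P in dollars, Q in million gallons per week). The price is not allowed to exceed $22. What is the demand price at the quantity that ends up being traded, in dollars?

Rearranging demand gives Qd = 60 - 2P; rearranging supply gives Qs = 5P - 108. Without the control the market clears where 60 - 2P = 5P - 108, i.e. P* = 24 and Q* = 12.
Since 22 < 24, the ceiling is binding.
At P = 22: Qd = 60 - 2·22 = 16 and Qs = 5·22 - 108 = 2.
Only 2 units reach the market. On the demand curve, the marginal buyer's willingness to pay at Q = 2 is (60 - 2)/2 = 29.

29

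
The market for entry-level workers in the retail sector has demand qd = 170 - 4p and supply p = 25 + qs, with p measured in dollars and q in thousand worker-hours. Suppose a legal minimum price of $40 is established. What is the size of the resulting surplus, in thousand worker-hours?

Rearranging supply gives qs = p - 25. Without the control the market clears where 170 - 4p = p - 25, i.e. p* = 39 and q* = 14.
Because the floor (40) lies above the market-clearing price, it is binding.
At p = 40: qd = 170 - 4·40 = 10 and qs = 40 - 25 = 15.
Surplus = qs - qd = 15 - 10 = 5.

5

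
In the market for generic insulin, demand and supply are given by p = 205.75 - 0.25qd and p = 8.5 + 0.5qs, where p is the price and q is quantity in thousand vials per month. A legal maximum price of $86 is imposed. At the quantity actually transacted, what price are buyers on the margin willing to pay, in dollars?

Rearranging demand gives qd = 823 - 4p; rearranging supply gives qs = 2p - 17. Equilibrium: 823 - 4p = 2p - 17, so 840 = 6p and p* = 140, q* = 263.
Because the ceiling (86) lies below the market-clearing price, it is binding.
At p = 86: qd = 823 - 4·86 = 479 and qs = 2·86 - 17 = 155.
Only 155 units reach the market. On the demand curve, the marginal buyer's willingness to pay at q = 155 is (823 - 155)/4 = 167.

167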